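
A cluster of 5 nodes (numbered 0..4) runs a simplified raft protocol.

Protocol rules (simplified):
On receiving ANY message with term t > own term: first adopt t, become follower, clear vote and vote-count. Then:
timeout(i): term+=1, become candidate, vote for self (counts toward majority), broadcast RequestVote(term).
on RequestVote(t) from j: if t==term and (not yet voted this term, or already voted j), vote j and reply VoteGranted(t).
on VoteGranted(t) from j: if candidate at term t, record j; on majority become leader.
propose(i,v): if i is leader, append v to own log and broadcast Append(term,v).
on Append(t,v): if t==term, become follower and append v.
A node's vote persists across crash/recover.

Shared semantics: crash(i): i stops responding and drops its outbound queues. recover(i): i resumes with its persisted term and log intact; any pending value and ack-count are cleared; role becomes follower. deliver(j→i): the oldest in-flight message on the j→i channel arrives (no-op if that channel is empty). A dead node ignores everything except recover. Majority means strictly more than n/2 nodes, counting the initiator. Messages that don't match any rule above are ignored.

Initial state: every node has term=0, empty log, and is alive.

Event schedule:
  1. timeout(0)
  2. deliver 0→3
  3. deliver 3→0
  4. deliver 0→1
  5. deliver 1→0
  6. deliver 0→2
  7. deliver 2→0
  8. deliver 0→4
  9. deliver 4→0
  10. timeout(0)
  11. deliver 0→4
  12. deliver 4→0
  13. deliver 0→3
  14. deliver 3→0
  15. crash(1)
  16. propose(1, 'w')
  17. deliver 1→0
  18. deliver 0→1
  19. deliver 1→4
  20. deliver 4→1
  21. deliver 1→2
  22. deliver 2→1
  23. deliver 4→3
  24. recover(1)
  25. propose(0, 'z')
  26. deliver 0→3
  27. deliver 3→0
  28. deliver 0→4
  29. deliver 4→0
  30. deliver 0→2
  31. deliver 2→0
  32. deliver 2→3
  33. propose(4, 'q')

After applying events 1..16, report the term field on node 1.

step 1 timeout(0): 0={cand,t=1,log=-}
step 2 deliver 0→3: 3={foll,t=1,log=-}
step 3 deliver 3→0: —
step 4 deliver 0→1: 1={foll,t=1,log=-}
step 5 deliver 1→0: 0={lead,t=1,log=-}
step 6 deliver 0→2: 2={foll,t=1,log=-}
step 7 deliver 2→0: —
step 8 deliver 0→4: 4={foll,t=1,log=-}
step 9 deliver 4→0: —
step 10 timeout(0): 0={cand,t=2,log=-}
step 11 deliver 0→4: 4={foll,t=2,log=-}
step 12 deliver 4→0: —
step 13 deliver 0→3: 3={foll,t=2,log=-}
step 14 deliver 3→0: 0={lead,t=2,log=-}
step 15 crash(1): 1={✗foll,t=1,log=-}
step 16 propose(1,'w'): —

1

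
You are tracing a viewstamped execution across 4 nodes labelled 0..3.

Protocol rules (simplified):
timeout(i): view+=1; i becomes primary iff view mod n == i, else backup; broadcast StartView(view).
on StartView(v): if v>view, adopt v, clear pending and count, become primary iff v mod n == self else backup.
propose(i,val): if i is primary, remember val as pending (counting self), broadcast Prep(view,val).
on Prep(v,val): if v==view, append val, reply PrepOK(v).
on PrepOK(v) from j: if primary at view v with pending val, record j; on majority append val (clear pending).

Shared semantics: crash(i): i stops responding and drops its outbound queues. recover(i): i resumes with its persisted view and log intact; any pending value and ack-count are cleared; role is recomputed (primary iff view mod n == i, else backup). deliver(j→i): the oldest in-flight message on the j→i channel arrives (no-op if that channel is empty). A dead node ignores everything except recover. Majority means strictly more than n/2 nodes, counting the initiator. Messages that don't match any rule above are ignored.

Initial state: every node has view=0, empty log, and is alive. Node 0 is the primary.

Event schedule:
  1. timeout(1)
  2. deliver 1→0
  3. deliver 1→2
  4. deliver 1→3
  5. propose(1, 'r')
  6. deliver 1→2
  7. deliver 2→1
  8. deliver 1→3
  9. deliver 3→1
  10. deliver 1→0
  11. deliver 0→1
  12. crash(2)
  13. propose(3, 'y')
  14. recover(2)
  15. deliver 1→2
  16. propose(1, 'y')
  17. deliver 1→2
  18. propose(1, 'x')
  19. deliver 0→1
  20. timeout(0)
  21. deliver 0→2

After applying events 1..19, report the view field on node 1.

1

step 1 timeout(1): 1={prim,v=1,log=-}
step 2 deliver 1→0: 0={back,v=1,log=-}
step 3 deliver 1→2: 2={back,v=1,log=-}
step 4 deliver 1→3: 3={back,v=1,log=-}
step 5 propose(1,'r'): —
step 6 deliver 1→2: 2={back,v=1,log=r}
step 7 deliver 2→1: —
step 8 deliver 1→3: 3={back,v=1,log=r}
step 9 deliver 3→1: 1={prim,v=1,log=r}
step 10 deliver 1→0: 0={back,v=1,log=r}
step 11 deliver 0→1: —
step 12 crash(2): 2={✗back,v=1,log=r}
step 13 propose(3,'y'): —
step 14 recover(2): 2={back,v=1,log=r}
step 15 deliver 1→2: —
step 16 propose(1,'y'): —
step 17 deliver 1→2: 2={back,v=1,log=r,y}
step 18 propose(1,'x'): —
step 19 deliver 0→1: —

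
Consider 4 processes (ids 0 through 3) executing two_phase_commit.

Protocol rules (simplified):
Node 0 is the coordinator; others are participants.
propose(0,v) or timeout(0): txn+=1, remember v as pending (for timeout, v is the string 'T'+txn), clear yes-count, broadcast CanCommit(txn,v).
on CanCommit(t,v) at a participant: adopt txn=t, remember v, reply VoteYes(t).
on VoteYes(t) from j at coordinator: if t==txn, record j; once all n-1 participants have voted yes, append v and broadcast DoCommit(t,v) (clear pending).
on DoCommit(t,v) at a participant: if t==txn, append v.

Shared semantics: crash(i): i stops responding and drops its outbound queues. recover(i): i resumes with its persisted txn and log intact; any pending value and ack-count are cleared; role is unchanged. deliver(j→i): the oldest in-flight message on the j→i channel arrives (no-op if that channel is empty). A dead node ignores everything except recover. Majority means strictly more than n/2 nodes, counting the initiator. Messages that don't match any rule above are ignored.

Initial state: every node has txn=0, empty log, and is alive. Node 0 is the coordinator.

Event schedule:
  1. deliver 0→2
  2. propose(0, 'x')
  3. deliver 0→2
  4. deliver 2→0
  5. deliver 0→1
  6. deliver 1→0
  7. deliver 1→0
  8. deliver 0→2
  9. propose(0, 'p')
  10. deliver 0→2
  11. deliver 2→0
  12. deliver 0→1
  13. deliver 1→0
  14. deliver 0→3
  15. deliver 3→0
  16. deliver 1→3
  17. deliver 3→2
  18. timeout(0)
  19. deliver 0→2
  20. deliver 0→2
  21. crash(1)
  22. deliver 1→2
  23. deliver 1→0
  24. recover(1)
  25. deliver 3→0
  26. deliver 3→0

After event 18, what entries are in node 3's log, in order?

step 1 deliver 0→2: —
step 2 propose(0,'x'): 0={coor,t=1,log=-}
step 3 deliver 0→2: 2={part,t=1,log=-}
step 4 deliver 2→0: —
step 5 deliver 0→1: 1={part,t=1,log=-}
step 6 deliver 1→0: —
step 7 deliver 1→0: —
step 8 deliver 0→2: —
step 9 propose(0,'p'): 0={coor,t=2,log=-}
step 10 deliver 0→2: 2={part,t=2,log=-}
step 11 deliver 2→0: —
step 12 deliver 0→1: 1={part,t=2,log=-}
step 13 deliver 1→0: —
step 14 deliver 0→3: 3={part,t=1,log=-}
step 15 deliver 3→0: —
step 16 deliver 1→3: —
step 17 deliver 3→2: —
step 18 timeout(0): 0={coor,t=3,log=-}

empty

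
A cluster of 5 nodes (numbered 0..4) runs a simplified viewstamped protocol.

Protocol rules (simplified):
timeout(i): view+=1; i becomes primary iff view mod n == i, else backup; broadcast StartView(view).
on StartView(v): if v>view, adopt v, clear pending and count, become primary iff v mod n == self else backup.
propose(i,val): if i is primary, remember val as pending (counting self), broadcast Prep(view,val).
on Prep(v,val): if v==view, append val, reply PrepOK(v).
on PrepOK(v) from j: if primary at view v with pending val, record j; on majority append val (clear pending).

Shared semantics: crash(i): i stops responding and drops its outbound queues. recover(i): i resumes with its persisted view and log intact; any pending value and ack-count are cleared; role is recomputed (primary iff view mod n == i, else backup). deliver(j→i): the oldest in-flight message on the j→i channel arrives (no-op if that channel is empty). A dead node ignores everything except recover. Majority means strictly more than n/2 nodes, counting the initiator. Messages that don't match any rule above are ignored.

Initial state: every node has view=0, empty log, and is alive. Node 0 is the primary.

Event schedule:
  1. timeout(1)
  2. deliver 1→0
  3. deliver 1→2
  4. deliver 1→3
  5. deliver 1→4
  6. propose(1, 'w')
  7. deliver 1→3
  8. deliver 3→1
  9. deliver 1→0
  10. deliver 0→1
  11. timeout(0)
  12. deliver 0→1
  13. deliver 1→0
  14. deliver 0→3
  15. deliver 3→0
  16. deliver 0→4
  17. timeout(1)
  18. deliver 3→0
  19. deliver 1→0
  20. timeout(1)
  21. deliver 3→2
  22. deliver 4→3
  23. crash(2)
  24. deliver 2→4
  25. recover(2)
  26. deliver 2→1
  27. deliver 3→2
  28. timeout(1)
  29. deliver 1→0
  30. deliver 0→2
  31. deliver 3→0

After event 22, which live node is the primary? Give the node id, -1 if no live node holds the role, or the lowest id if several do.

step 1 timeout(1): 1={prim,v=1,log=-}
step 2 deliver 1→0: 0={back,v=1,log=-}
step 3 deliver 1→2: 2={back,v=1,log=-}
step 4 deliver 1→3: 3={back,v=1,log=-}
step 5 deliver 1→4: 4={back,v=1,log=-}
step 6 propose(1,'w'): —
step 7 deliver 1→3: 3={back,v=1,log=w}
step 8 deliver 3→1: —
step 9 deliver 1→0: 0={back,v=1,log=w}
step 10 deliver 0→1: 1={prim,v=1,log=w}
step 11 timeout(0): 0={back,v=2,log=w}
step 12 deliver 0→1: 1={back,v=2,log=w}
step 13 deliver 1→0: —
step 14 deliver 0→3: 3={back,v=2,log=w}
step 15 deliver 3→0: —
step 16 deliver 0→4: 4={back,v=2,log=-}
step 17 timeout(1): 1={back,v=3,log=w}
step 18 deliver 3→0: —
step 19 deliver 1→0: 0={back,v=3,log=w}
step 20 timeout(1): 1={back,v=4,log=w}
step 21 deliver 3→2: —
step 22 deliver 4→3: —

-1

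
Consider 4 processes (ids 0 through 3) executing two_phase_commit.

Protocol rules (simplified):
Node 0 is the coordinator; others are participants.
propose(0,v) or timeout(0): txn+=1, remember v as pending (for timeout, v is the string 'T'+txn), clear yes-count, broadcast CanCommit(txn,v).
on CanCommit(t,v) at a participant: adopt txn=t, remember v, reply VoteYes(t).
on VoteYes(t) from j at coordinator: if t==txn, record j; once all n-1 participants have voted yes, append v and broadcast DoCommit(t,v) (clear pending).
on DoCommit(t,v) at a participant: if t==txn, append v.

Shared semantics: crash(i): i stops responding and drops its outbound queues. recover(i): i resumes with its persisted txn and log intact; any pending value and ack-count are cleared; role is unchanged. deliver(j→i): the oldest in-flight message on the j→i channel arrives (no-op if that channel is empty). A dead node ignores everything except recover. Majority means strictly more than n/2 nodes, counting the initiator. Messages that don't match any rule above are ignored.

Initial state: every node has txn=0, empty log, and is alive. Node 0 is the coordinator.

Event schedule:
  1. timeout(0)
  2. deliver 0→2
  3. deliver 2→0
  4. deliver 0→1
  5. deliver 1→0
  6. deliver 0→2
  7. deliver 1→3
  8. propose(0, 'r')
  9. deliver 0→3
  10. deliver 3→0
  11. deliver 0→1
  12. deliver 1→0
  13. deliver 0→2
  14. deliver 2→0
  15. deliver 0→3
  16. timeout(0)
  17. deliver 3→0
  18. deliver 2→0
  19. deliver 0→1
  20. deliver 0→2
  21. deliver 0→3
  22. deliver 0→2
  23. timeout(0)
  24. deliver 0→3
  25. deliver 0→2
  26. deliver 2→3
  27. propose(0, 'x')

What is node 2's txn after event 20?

step 1 timeout(0): 0={coor,t=1,log=-}
step 2 deliver 0→2: 2={part,t=1,log=-}
step 3 deliver 2→0: —
step 4 deliver 0→1: 1={part,t=1,log=-}
step 5 deliver 1→0: —
step 6 deliver 0→2: —
step 7 deliver 1→3: —
step 8 propose(0,'r'): 0={coor,t=2,log=-}
step 9 deliver 0→3: 3={part,t=1,log=-}
step 10 deliver 3→0: —
step 11 deliver 0→1: 1={part,t=2,log=-}
step 12 deliver 1→0: —
step 13 deliver 0→2: 2={part,t=2,log=-}
step 14 deliver 2→0: —
step 15 deliver 0→3: 3={part,t=2,log=-}
step 16 timeout(0): 0={coor,t=3,log=-}
step 17 deliver 3→0: —
step 18 deliver 2→0: —
step 19 deliver 0→1: 1={part,t=3,log=-}
step 20 deliver 0→2: 2={part,t=3,log=-}

3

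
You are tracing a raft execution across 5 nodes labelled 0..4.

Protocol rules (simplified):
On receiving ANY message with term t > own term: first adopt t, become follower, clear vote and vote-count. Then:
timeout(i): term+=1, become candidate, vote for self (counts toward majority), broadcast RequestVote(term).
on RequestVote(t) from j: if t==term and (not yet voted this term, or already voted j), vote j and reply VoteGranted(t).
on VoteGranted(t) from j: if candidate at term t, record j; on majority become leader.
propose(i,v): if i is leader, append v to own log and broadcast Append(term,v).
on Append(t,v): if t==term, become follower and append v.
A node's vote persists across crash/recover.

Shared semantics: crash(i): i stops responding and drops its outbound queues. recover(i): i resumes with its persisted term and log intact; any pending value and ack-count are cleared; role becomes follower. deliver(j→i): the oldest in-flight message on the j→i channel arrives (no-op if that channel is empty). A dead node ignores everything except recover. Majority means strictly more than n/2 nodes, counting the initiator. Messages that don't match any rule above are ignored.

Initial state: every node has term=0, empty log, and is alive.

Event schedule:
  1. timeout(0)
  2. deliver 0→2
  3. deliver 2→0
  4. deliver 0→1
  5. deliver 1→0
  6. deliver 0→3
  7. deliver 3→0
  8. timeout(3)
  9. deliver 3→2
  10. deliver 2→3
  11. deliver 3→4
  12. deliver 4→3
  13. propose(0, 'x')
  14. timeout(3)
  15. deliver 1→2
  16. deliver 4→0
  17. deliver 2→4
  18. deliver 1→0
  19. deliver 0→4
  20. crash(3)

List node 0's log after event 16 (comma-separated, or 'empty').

x

1. timeout(0):  <0:cand t1 ->
2. deliver 0→2:  <2:foll t1 ->
3. deliver 2→0:  nop
4. deliver 0→1:  <1:foll t1 ->
5. deliver 1→0:  <0:lead t1 ->
6. deliver 0→3:  <3:foll t1 ->
7. deliver 3→0:  nop
8. timeout(3):  <3:cand t2 ->
9. deliver 3→2:  <2:foll t2 ->
10. deliver 2→3:  nop
11. deliver 3→4:  <4:foll t2 ->
12. deliver 4→3:  <3:lead t2 ->
13. propose(0,'x'):  <0:lead t1 x>
14. timeout(3):  <3:cand t3 ->
15. deliver 1→2:  nop
16. deliver 4→0:  nop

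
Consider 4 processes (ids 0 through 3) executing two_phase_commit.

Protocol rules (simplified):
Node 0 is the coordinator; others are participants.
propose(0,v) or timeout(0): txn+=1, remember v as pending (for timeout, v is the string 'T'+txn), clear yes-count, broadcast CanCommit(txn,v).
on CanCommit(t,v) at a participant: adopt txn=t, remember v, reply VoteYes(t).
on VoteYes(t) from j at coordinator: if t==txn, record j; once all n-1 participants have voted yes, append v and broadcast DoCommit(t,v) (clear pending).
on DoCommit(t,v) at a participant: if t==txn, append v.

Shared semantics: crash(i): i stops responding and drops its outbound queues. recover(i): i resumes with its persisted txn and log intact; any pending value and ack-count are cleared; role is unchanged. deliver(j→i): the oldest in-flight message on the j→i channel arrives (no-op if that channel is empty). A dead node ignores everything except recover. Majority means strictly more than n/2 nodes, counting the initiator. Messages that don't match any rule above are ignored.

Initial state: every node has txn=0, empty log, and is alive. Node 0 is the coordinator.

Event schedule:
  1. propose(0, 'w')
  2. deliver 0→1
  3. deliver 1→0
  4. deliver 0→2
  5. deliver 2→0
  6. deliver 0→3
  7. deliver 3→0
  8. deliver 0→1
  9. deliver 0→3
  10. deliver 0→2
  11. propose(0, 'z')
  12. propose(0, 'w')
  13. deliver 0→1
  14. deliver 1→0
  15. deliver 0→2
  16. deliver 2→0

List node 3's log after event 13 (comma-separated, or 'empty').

w

step 1 propose(0,'w'): 0={coor,t=1,log=-}
step 2 deliver 0→1: 1={part,t=1,log=-}
step 3 deliver 1→0: —
step 4 deliver 0→2: 2={part,t=1,log=-}
step 5 deliver 2→0: —
step 6 deliver 0→3: 3={part,t=1,log=-}
step 7 deliver 3→0: 0={coor,t=1,log=w}
step 8 deliver 0→1: 1={part,t=1,log=w}
step 9 deliver 0→3: 3={part,t=1,log=w}
step 10 deliver 0→2: 2={part,t=1,log=w}
step 11 propose(0,'z'): 0={coor,t=2,log=w}
step 12 propose(0,'w'): 0={coor,t=3,log=w}
step 13 deliver 0→1: 1={part,t=2,log=w}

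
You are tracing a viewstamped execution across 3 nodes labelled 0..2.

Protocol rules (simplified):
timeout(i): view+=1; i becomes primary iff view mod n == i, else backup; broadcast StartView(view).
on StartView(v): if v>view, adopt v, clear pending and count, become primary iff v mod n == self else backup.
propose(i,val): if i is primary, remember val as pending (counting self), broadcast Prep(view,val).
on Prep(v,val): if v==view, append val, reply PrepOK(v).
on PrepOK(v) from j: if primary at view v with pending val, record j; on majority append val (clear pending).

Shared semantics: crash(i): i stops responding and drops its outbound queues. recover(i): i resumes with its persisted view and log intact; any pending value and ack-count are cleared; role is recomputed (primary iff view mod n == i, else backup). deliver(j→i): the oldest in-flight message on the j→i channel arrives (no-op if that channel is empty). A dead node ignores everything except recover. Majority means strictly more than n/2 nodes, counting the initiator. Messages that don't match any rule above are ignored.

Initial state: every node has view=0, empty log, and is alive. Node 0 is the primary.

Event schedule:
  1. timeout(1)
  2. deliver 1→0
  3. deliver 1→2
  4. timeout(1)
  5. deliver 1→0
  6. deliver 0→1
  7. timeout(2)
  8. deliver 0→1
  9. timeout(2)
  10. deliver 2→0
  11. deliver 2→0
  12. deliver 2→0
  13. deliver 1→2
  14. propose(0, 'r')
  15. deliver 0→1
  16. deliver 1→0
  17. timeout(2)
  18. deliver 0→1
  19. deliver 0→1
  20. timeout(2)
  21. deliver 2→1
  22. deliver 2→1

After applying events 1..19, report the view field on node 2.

e1 timeout(1): 1[prim,v=1,-]
e2 deliver 1→0: 0[back,v=1,-]
e3 deliver 1→2: 2[back,v=1,-]
e4 timeout(1): 1[back,v=2,-]
e5 deliver 1→0: 0[back,v=2,-]
e6 deliver 0→1: ·
e7 timeout(2): 2[prim,v=2,-]
e8 deliver 0→1: ·
e9 timeout(2): 2[back,v=3,-]
e10 deliver 2→0: ·
e11 deliver 2→0: 0[prim,v=3,-]
e12 deliver 2→0: ·
e13 deliver 1→2: ·
e14 propose(0,'r'): ·
e15 deliver 0→1: ·
e16 deliver 1→0: ·
e17 timeout(2): 2[back,v=4,-]
e18 deliver 0→1: ·
e19 deliver 0→1: ·

4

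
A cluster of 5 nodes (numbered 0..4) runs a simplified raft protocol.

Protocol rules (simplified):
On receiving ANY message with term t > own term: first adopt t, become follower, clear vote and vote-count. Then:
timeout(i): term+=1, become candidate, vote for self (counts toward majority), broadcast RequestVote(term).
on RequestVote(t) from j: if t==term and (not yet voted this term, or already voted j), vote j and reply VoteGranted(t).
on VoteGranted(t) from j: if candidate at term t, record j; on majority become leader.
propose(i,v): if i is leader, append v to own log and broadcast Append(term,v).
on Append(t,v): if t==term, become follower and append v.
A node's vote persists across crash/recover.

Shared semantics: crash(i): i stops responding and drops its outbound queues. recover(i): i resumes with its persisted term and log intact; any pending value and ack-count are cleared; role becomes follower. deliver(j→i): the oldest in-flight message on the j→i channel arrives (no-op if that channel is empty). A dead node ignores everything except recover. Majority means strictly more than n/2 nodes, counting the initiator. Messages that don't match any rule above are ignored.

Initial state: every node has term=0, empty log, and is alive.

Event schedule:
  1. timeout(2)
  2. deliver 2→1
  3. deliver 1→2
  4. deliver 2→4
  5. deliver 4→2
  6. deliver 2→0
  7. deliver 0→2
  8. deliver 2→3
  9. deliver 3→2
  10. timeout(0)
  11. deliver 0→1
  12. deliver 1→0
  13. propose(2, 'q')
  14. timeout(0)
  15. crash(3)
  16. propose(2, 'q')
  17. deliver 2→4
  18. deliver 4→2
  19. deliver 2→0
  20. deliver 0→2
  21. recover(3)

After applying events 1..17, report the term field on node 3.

1

1. timeout(2):  <2:cand t1 ->
2. deliver 2→1:  <1:foll t1 ->
3. deliver 1→2:  nop
4. deliver 2→4:  <4:foll t1 ->
5. deliver 4→2:  <2:lead t1 ->
6. deliver 2→0:  <0:foll t1 ->
7. deliver 0→2:  nop
8. deliver 2→3:  <3:foll t1 ->
9. deliver 3→2:  nop
10. timeout(0):  <0:cand t2 ->
11. deliver 0→1:  <1:foll t2 ->
12. deliver 1→0:  nop
13. propose(2,'q'):  <2:lead t1 q>
14. timeout(0):  <0:cand t3 ->
15. crash(3):  <3:✗foll t1 ->
16. propose(2,'q'):  <2:lead t1 q,q>
17. deliver 2→4:  <4:foll t1 q>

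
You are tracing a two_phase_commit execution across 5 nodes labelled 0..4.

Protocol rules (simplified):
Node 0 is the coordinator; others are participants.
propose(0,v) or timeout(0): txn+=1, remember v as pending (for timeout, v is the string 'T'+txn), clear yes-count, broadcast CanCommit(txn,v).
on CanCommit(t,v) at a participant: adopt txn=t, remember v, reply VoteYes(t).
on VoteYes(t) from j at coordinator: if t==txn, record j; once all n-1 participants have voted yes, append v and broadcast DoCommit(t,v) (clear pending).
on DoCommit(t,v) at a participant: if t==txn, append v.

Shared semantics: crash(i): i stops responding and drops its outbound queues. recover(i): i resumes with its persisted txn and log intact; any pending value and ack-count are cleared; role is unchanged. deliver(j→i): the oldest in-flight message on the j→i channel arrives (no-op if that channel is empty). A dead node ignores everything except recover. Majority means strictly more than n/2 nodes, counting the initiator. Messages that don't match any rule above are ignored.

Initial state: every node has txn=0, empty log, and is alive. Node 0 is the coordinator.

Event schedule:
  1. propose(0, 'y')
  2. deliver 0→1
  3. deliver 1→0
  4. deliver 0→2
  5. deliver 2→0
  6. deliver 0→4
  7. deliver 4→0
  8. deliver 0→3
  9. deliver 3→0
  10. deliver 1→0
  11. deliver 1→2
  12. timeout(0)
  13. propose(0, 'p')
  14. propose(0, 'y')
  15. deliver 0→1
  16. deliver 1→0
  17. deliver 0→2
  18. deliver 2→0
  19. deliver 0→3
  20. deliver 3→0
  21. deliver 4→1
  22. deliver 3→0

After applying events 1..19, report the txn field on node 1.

1

after 1 — propose(0,'y'): n0:coor/t1/[-]
after 2 — deliver 0→1: n1:part/t1/[-]
after 3 — deliver 1→0: ·
after 4 — deliver 0→2: n2:part/t1/[-]
after 5 — deliver 2→0: ·
after 6 — deliver 0→4: n4:part/t1/[-]
after 7 — deliver 4→0: ·
after 8 — deliver 0→3: n3:part/t1/[-]
after 9 — deliver 3→0: n0:coor/t1/[y]
after 10 — deliver 1→0: ·
after 11 — deliver 1→2: ·
after 12 — timeout(0): n0:coor/t2/[y]
after 13 — propose(0,'p'): n0:coor/t3/[y]
after 14 — propose(0,'y'): n0:coor/t4/[y]
after 15 — deliver 0→1: n1:part/t1/[y]
after 16 — deliver 1→0: ·
after 17 — deliver 0→2: n2:part/t1/[y]
after 18 — deliver 2→0: ·
after 19 — deliver 0→3: n3:part/t1/[y]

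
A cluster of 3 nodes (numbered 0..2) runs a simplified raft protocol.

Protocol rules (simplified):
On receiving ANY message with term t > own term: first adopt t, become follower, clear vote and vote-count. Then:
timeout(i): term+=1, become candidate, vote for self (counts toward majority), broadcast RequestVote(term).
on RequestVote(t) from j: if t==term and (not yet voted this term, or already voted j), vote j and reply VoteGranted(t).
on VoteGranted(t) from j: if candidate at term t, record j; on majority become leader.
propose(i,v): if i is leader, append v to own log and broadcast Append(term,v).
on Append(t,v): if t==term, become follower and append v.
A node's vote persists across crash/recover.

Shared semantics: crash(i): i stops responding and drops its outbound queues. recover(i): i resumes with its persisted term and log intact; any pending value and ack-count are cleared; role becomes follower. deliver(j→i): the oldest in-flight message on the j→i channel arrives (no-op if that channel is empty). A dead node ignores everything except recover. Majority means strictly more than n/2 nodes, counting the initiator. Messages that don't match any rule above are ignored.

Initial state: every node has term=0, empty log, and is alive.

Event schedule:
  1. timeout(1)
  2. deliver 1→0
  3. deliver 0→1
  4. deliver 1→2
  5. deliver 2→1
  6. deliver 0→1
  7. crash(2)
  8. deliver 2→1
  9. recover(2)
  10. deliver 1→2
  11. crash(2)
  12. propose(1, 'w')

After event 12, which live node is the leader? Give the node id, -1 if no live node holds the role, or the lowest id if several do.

e1 timeout(1): 1[cand,t=1,-]
e2 deliver 1→0: 0[foll,t=1,-]
e3 deliver 0→1: 1[lead,t=1,-]
e4 deliver 1→2: 2[foll,t=1,-]
e5 deliver 2→1: ·
e6 deliver 0→1: ·
e7 crash(2): 2[✗foll,t=1,-]
e8 deliver 2→1: ·
e9 recover(2): 2[foll,t=1,-]
e10 deliver 1→2: ·
e11 crash(2): 2[✗foll,t=1,-]
e12 propose(1,'w'): 1[lead,t=1,w]

1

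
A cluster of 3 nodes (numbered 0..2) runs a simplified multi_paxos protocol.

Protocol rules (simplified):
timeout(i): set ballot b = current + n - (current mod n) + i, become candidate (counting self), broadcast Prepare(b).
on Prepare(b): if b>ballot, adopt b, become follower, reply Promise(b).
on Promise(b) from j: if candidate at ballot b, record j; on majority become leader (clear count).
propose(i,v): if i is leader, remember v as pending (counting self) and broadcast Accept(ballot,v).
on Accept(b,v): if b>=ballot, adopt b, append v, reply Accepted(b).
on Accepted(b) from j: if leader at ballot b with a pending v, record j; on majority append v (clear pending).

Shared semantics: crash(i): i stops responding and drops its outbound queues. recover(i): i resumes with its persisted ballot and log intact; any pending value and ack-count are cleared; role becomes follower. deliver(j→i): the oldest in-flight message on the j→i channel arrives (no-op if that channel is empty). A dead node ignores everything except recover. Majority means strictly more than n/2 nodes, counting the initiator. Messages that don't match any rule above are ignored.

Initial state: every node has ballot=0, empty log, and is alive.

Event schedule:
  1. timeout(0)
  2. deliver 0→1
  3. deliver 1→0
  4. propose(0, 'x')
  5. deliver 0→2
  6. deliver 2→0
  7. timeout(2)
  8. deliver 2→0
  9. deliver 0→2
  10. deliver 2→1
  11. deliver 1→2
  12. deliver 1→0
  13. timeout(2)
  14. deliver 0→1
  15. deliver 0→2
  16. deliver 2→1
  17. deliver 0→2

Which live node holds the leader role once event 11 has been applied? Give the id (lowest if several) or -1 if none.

2

e1 timeout(0): 0[cand,b=3,-]
e2 deliver 0→1: 1[foll,b=3,-]
e3 deliver 1→0: 0[lead,b=3,-]
e4 propose(0,'x'): ·
e5 deliver 0→2: 2[foll,b=3,-]
e6 deliver 2→0: ·
e7 timeout(2): 2[cand,b=8,-]
e8 deliver 2→0: 0[foll,b=8,-]
e9 deliver 0→2: ·
e10 deliver 2→1: 1[foll,b=8,-]
e11 deliver 1→2: 2[lead,b=8,-]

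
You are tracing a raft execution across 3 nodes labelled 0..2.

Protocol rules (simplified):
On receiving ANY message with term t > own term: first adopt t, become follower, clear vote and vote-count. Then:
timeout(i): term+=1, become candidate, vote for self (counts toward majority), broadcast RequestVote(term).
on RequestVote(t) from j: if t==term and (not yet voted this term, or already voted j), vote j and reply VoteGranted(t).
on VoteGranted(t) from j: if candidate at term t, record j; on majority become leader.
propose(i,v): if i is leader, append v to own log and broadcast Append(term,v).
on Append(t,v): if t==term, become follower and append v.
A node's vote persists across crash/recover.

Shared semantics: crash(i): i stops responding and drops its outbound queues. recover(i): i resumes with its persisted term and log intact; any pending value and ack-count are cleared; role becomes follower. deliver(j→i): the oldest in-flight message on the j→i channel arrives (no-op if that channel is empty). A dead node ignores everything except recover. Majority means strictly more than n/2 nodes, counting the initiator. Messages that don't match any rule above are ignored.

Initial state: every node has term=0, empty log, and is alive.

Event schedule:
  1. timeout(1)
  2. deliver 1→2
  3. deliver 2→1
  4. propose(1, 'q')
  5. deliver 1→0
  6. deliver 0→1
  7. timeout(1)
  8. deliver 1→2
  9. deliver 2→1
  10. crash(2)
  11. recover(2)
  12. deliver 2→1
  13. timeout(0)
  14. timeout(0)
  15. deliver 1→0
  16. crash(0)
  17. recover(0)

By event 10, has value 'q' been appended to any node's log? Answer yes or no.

1. timeout(1):  <1:cand t1 ->
2. deliver 1→2:  <2:foll t1 ->
3. deliver 2→1:  <1:lead t1 ->
4. propose(1,'q'):  <1:lead t1 q>
5. deliver 1→0:  <0:foll t1 ->
6. deliver 0→1:  nop
7. timeout(1):  <1:cand t2 q>
8. deliver 1→2:  <2:foll t1 q>
9. deliver 2→1:  nop
10. crash(2):  <2:✗foll t1 q>

yes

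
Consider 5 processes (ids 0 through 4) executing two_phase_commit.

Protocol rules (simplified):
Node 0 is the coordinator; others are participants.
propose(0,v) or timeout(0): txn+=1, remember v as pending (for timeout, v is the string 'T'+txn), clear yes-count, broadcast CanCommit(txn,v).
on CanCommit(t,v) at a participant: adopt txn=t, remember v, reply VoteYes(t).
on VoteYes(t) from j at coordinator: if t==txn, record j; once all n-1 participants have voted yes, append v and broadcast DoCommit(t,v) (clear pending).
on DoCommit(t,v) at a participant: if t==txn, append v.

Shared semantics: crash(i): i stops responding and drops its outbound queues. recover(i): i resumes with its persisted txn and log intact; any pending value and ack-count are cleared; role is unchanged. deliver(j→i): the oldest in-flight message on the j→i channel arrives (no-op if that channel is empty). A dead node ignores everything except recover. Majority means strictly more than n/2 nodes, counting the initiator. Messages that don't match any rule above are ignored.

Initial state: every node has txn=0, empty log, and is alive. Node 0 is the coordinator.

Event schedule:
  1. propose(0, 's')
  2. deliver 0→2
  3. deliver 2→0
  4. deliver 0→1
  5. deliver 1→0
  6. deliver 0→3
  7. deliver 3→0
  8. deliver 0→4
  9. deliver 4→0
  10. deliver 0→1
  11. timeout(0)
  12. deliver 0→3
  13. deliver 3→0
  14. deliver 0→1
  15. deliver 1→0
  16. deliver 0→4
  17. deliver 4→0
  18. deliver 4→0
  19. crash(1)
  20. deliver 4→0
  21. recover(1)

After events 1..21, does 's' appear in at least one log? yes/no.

e1 propose(0,'s'): 0[coor,t=1,-]
e2 deliver 0→2: 2[part,t=1,-]
e3 deliver 2→0: ·
e4 deliver 0→1: 1[part,t=1,-]
e5 deliver 1→0: ·
e6 deliver 0→3: 3[part,t=1,-]
e7 deliver 3→0: ·
e8 deliver 0→4: 4[part,t=1,-]
e9 deliver 4→0: 0[coor,t=1,s]
e10 deliver 0→1: 1[part,t=1,s]
e11 timeout(0): 0[coor,t=2,s]
e12 deliver 0→3: 3[part,t=1,s]
e13 deliver 3→0: ·
e14 deliver 0→1: 1[part,t=2,s]
e15 deliver 1→0: ·
e16 deliver 0→4: 4[part,t=1,s]
e17 deliver 4→0: ·
e18 deliver 4→0: ·
e19 crash(1): 1[✗part,t=2,s]
e20 deliver 4→0: ·
e21 recover(1): 1[part,t=2,s]

yes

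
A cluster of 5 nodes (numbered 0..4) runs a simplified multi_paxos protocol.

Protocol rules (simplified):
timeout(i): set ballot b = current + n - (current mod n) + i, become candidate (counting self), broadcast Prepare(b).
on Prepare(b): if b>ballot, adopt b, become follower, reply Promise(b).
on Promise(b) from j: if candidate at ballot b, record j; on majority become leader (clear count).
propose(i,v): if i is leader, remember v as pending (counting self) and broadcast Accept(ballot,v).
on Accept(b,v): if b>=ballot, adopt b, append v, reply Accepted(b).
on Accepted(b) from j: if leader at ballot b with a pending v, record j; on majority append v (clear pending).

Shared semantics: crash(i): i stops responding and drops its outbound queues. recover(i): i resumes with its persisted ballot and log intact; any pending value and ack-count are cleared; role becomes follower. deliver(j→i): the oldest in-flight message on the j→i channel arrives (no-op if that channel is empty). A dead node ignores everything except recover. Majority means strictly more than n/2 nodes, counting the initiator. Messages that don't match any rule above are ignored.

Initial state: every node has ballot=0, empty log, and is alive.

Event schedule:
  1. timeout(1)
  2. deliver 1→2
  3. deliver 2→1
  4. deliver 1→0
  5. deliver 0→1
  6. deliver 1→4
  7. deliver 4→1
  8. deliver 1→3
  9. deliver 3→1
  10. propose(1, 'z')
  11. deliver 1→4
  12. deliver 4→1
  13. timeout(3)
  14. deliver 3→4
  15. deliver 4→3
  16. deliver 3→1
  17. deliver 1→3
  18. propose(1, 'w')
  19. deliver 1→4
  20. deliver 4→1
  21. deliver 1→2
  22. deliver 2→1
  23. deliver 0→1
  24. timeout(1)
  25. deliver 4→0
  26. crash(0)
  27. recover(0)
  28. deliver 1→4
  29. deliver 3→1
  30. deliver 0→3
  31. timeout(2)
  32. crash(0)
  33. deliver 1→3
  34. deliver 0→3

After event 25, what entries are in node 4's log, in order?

z

[1] timeout(1) → N1(cand b6 [-])
[2] deliver 1→2 → N2(foll b6 [-])
[3] deliver 2→1 → ∅
[4] deliver 1→0 → N0(foll b6 [-])
[5] deliver 0→1 → N1(lead b6 [-])
[6] deliver 1→4 → N4(foll b6 [-])
[7] deliver 4→1 → ∅
[8] deliver 1→3 → N3(foll b6 [-])
[9] deliver 3→1 → ∅
[10] propose(1,'z') → ∅
[11] deliver 1→4 → N4(foll b6 [z])
[12] deliver 4→1 → ∅
[13] timeout(3) → N3(cand b13 [-])
[14] deliver 3→4 → N4(foll b13 [z])
[15] deliver 4→3 → ∅
[16] deliver 3→1 → N1(foll b13 [-])
[17] deliver 1→3 → ∅
[18] propose(1,'w') → ∅
[19] deliver 1→4 → ∅
[20] deliver 4→1 → ∅
[21] deliver 1→2 → N2(foll b6 [z])
[22] deliver 2→1 → ∅
[23] deliver 0→1 → ∅
[24] timeout(1) → N1(cand b16 [-])
[25] deliver 4→0 → ∅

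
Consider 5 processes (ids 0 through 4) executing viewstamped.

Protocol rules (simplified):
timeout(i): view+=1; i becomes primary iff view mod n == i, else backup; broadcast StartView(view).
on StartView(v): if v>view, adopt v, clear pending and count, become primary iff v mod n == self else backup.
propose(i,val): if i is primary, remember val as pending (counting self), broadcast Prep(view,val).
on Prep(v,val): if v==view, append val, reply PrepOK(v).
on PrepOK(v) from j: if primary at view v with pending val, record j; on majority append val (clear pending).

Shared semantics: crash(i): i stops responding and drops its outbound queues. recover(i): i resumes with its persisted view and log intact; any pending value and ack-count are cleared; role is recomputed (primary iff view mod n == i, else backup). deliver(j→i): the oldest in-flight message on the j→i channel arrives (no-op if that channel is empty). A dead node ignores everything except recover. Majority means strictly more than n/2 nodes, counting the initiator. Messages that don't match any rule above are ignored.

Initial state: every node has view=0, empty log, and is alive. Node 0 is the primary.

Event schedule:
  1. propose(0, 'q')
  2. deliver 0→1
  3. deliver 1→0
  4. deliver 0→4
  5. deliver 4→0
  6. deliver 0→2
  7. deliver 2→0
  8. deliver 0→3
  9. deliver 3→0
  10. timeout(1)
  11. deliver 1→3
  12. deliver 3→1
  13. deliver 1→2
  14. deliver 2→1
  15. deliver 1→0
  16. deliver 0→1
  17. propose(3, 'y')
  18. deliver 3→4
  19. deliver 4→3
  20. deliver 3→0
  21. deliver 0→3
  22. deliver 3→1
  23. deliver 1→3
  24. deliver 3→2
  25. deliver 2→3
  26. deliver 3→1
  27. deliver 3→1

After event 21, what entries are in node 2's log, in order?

e1 propose(0,'q'): ·
e2 deliver 0→1: 1[back,v=0,q]
e3 deliver 1→0: ·
e4 deliver 0→4: 4[back,v=0,q]
e5 deliver 4→0: 0[prim,v=0,q]
e6 deliver 0→2: 2[back,v=0,q]
e7 deliver 2→0: ·
e8 deliver 0→3: 3[back,v=0,q]
e9 deliver 3→0: ·
e10 timeout(1): 1[prim,v=1,q]
e11 deliver 1→3: 3[back,v=1,q]
e12 deliver 3→1: ·
e13 deliver 1→2: 2[back,v=1,q]
e14 deliver 2→1: ·
e15 deliver 1→0: 0[back,v=1,q]
e16 deliver 0→1: ·
e17 propose(3,'y'): ·
e18 deliver 3→4: ·
e19 deliver 4→3: ·
e20 deliver 3→0: ·
e21 deliver 0→3: ·

q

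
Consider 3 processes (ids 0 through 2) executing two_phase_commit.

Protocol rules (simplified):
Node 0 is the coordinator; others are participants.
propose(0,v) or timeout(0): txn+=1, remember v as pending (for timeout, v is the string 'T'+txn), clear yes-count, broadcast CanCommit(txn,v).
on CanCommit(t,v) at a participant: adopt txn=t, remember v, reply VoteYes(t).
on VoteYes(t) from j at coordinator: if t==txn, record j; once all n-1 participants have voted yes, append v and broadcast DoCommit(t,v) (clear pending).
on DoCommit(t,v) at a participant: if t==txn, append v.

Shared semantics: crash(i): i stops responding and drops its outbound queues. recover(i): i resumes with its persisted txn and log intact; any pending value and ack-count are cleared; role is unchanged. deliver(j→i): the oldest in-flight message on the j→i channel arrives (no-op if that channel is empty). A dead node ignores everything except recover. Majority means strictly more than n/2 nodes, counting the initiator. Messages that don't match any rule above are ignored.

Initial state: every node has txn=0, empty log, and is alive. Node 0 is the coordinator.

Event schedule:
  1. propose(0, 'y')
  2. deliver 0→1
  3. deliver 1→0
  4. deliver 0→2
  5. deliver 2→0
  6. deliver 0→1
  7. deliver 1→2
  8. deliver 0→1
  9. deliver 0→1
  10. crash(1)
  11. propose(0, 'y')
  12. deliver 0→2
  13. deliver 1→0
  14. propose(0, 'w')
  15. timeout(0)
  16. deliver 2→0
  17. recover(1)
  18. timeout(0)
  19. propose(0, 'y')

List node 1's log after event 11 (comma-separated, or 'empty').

y

after 1 — propose(0,'y'): n0:coor/t1/[-]
after 2 — deliver 0→1: n1:part/t1/[-]
after 3 — deliver 1→0: ·
after 4 — deliver 0→2: n2:part/t1/[-]
after 5 — deliver 2→0: n0:coor/t1/[y]
after 6 — deliver 0→1: n1:part/t1/[y]
after 7 — deliver 1→2: ·
after 8 — deliver 0→1: ·
after 9 — deliver 0→1: ·
after 10 — crash(1): n1:✗part/t1/[y]
after 11 — propose(0,'y'): n0:coor/t2/[y]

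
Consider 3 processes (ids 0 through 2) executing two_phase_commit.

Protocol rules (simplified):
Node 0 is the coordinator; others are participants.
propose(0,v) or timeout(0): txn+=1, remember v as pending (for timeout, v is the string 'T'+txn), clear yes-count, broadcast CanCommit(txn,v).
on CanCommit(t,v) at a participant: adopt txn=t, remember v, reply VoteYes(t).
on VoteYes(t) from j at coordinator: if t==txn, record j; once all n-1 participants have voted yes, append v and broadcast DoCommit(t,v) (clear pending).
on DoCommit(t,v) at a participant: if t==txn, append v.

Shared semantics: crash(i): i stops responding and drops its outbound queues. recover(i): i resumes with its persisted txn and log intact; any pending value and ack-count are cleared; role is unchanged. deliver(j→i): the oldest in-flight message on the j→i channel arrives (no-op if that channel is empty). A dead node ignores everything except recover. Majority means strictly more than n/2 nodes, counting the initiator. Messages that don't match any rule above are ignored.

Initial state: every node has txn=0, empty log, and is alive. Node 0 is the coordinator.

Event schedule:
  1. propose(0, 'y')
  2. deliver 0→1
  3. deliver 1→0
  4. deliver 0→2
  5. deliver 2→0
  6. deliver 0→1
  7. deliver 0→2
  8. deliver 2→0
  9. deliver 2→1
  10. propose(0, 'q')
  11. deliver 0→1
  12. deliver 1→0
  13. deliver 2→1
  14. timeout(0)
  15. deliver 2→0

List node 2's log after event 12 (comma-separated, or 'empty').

y

e1 propose(0,'y'): 0[coor,t=1,-]
e2 deliver 0→1: 1[part,t=1,-]
e3 deliver 1→0: ·
e4 deliver 0→2: 2[part,t=1,-]
e5 deliver 2→0: 0[coor,t=1,y]
e6 deliver 0→1: 1[part,t=1,y]
e7 deliver 0→2: 2[part,t=1,y]
e8 deliver 2→0: ·
e9 deliver 2→1: ·
e10 propose(0,'q'): 0[coor,t=2,y]
e11 deliver 0→1: 1[part,t=2,y]
e12 deliver 1→0: ·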